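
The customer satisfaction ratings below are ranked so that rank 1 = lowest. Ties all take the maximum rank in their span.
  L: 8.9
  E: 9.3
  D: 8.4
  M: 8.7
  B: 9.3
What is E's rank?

Sorted (ascending): 8.4, 8.7, 8.9, 9.3, 9.3
The 2 values of 9.3 occupy positions 4–5 → each gets rank 5.
E has value 9.3 → rank 5.

5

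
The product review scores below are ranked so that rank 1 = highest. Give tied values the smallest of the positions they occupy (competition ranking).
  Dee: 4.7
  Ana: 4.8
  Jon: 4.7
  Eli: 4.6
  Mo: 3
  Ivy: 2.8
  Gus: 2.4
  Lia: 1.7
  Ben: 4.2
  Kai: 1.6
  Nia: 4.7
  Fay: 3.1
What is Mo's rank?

Sorted (descending): 4.8, 4.7, 4.7, 4.7, 4.6, 4.2, 3.1, 3, 2.8, 2.4, 1.7, 1.6
The 3 values of 4.7 occupy positions 2–4 → each gets rank 2.
Mo has value 3 → rank 8.

8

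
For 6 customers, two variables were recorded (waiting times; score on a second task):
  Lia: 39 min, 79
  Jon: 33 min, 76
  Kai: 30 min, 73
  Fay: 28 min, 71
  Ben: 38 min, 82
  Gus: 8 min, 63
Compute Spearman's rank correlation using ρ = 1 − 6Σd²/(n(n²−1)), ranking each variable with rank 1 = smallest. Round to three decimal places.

Ranks of variable 1: 6, 4, 3, 2, 5, 1
Ranks of variable 2: 5, 4, 3, 2, 6, 1
d = r₁ − r₂: 1, 0, 0, 0, -1, 0
d²: 1, 0, 0, 0, 1, 0; Σd² = 2
ρ = 1 − 6·2/(6·35) = 1 − 12/210 = 0.943

0.943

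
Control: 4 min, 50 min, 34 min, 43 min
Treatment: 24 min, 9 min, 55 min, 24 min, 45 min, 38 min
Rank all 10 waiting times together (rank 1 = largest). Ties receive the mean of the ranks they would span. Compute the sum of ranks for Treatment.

33

Sorted (descending): 55, 50, 45, 43, 38, 34, 24, 24, 9, 4
The 2 values of 24 occupy positions 7–8 → average rank (7+8)/2 = 7.5.
Treatment values → pooled ranks: 24→7.5, 9→9, 55→1, 24→7.5, 45→3, 38→5
Rank sum = 7.5 + 9 + 1 + 7.5 + 3 + 5 = 33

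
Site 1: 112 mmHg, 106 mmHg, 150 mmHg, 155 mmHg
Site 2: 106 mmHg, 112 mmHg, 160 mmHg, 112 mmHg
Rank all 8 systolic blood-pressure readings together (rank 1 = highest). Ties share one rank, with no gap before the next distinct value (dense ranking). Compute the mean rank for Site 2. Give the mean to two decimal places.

3.50

Sorted (descending): 160, 155, 150, 112, 112, 112, 106, 106
The 3 values of 112 share dense rank 4.
The 2 values of 106 share dense rank 5.
Remaining distinct values take the next consecutive integers.
Site 2 values → pooled ranks: 106→5, 112→4, 160→1, 112→4
Mean rank = (5 + 4 + 1 + 4) / 4 = 3.50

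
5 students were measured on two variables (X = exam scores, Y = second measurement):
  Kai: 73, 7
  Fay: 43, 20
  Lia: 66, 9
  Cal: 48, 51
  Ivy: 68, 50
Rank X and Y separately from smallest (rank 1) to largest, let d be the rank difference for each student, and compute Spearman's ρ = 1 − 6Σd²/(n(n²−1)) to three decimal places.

-0.500

Ranks of variable 1: 5, 1, 3, 2, 4
Ranks of variable 2: 1, 3, 2, 5, 4
d = r₁ − r₂: 4, -2, 1, -3, 0
d²: 16, 4, 1, 9, 0; Σd² = 30
ρ = 1 − 6·30/(5·24) = 1 − 180/120 = -0.500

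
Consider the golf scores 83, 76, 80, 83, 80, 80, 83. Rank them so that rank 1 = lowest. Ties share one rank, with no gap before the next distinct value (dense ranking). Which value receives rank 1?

Sorted (ascending): 76, 80, 80, 80, 83, 83, 83
The 3 values of 80 share dense rank 2.
The 3 values of 83 share dense rank 3.
Remaining distinct values take the next consecutive integers.
Rank 1 → value 76.

76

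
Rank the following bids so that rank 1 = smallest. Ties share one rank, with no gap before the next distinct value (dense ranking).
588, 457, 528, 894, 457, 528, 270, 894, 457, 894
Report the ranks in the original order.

4, 2, 3, 5, 2, 3, 1, 5, 2, 5

Sorted (ascending): 270, 457, 457, 457, 528, 528, 588, 894, 894, 894
The 3 values of 457 share dense rank 2.
The 2 values of 528 share dense rank 3.
The 3 values of 894 share dense rank 5.
Remaining distinct values take the next consecutive integers.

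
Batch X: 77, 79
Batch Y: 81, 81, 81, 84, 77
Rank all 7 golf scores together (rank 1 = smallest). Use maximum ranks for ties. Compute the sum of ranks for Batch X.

Sorted (ascending): 77, 77, 79, 81, 81, 81, 84
The 2 values of 77 occupy positions 1–2 → each gets rank 2.
The 3 values of 81 occupy positions 4–6 → each gets rank 6.
Batch X values → pooled ranks: 77→2, 79→3
Rank sum = 2 + 3 = 5

5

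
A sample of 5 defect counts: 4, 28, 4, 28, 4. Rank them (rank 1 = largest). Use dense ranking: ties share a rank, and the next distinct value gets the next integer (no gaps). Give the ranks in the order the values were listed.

2, 1, 2, 1, 2

Sorted (descending): 28, 28, 4, 4, 4
The 2 values of 28 share dense rank 1.
The 3 values of 4 share dense rank 2.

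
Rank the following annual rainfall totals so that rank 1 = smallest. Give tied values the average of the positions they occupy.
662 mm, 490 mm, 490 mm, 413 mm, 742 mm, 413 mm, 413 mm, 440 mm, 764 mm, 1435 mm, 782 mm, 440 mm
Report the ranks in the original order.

8, 6.5, 6.5, 2, 9, 2, 2, 4.5, 10, 12, 11, 4.5

Sorted (ascending): 413, 413, 413, 440, 440, 490, 490, 662, 742, 764, 782, 1435
The 3 values of 413 occupy positions 1–3 → average rank 2.
The 2 values of 440 occupy positions 4–5 → average rank (4+5)/2 = 4.5.
The 2 values of 490 occupy positions 6–7 → average rank (6+7)/2 = 6.5.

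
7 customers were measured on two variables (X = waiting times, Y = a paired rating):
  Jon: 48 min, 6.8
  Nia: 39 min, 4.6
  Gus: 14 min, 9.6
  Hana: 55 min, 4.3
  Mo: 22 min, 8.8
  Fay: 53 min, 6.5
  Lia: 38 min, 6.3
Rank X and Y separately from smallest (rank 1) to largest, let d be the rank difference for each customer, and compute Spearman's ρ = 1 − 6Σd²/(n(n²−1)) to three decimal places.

-0.714

Ranks of variable 1: 5, 4, 1, 7, 2, 6, 3
Ranks of variable 2: 5, 2, 7, 1, 6, 4, 3
d = r₁ − r₂: 0, 2, -6, 6, -4, 2, 0
d²: 0, 4, 36, 36, 16, 4, 0; Σd² = 96
ρ = 1 − 6·96/(7·48) = 1 − 576/336 = -0.714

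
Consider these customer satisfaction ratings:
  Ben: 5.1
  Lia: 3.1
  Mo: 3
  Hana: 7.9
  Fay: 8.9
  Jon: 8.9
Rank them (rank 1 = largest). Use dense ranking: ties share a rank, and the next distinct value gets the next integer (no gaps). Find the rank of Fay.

1

Sorted (descending): 8.9, 8.9, 7.9, 5.1, 3.1, 3
The 2 values of 8.9 share dense rank 1.
Remaining distinct values take the next consecutive integers.
Fay has value 8.9 → rank 1.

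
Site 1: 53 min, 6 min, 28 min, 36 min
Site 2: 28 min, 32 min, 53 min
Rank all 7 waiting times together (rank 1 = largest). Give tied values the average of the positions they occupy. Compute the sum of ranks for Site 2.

11

Sorted (descending): 53, 53, 36, 32, 28, 28, 6
The 2 values of 53 occupy positions 1–2 → average rank (1+2)/2 = 1.5.
The 2 values of 28 occupy positions 5–6 → average rank (5+6)/2 = 5.5.
Site 2 values → pooled ranks: 28→5.5, 32→4, 53→1.5
Rank sum = 5.5 + 4 + 1.5 = 11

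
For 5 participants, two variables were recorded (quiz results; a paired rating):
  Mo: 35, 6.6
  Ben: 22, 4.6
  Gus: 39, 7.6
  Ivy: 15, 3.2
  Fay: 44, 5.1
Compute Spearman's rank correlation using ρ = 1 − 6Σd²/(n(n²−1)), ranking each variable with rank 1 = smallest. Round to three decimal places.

0.700

Ranks of variable 1: 3, 2, 4, 1, 5
Ranks of variable 2: 4, 2, 5, 1, 3
d = r₁ − r₂: -1, 0, -1, 0, 2
d²: 1, 0, 1, 0, 4; Σd² = 6
ρ = 1 − 6·6/(5·24) = 1 − 36/120 = 0.700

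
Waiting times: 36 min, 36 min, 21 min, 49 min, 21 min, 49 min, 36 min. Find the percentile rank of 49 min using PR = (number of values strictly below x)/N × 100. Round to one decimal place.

71.4

N = 7.
Strictly below 49: 5. Equal to 49: 2.
PR = 5/7 × 100 = 71.4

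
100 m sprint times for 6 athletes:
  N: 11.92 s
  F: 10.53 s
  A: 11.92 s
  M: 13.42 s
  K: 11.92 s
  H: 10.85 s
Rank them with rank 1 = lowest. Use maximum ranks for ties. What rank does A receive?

5

Sorted (ascending): 10.53, 10.85, 11.92, 11.92, 11.92, 13.42
The 3 values of 11.92 occupy positions 3–5 → each gets rank 5.
A has value 11.92 s → rank 5.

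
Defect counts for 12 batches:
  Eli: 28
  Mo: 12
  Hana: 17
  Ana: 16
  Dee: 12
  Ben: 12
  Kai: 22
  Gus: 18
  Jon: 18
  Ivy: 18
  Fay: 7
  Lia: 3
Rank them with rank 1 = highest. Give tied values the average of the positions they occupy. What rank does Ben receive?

9

Sorted (descending): 28, 22, 18, 18, 18, 17, 16, 12, 12, 12, 7, 3
The 3 values of 18 occupy positions 3–5 → average rank 4.
The 3 values of 12 occupy positions 8–10 → average rank 9.
Ben has value 12 → rank 9.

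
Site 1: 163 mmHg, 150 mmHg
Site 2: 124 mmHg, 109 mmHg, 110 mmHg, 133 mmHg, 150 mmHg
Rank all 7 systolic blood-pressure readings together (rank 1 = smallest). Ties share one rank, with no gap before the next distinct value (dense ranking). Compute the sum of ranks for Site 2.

Sorted (ascending): 109, 110, 124, 133, 150, 150, 163
The 2 values of 150 share dense rank 5.
Remaining distinct values take the next consecutive integers.
Site 2 values → pooled ranks: 124→3, 109→1, 110→2, 133→4, 150→5
Rank sum = 3 + 1 + 2 + 4 + 5 = 15

15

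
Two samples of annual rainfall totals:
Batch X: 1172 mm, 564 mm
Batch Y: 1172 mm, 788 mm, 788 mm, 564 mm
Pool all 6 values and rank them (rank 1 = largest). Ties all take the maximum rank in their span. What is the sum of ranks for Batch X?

8

Sorted (descending): 1172, 1172, 788, 788, 564, 564
The 2 values of 1172 occupy positions 1–2 → each gets rank 2.
The 2 values of 788 occupy positions 3–4 → each gets rank 4.
The 2 values of 564 occupy positions 5–6 → each gets rank 6.
Batch X values → pooled ranks: 1172→2, 564→6
Rank sum = 2 + 6 = 8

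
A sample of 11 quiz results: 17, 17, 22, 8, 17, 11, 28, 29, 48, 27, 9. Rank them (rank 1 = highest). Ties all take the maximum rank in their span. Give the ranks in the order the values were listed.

8, 8, 5, 11, 8, 9, 3, 2, 1, 4, 10

Sorted (descending): 48, 29, 28, 27, 22, 17, 17, 17, 11, 9, 8
The 3 values of 17 occupy positions 6–8 → each gets rank 8.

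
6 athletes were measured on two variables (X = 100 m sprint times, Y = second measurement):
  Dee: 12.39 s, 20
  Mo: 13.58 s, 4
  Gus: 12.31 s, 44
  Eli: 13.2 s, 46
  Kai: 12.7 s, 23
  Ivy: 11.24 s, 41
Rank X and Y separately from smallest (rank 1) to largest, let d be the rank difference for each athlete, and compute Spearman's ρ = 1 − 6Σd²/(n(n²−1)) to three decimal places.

Ranks of variable 1: 3, 6, 2, 5, 4, 1
Ranks of variable 2: 2, 1, 5, 6, 3, 4
d = r₁ − r₂: 1, 5, -3, -1, 1, -3
d²: 1, 25, 9, 1, 1, 9; Σd² = 46
ρ = 1 − 6·46/(6·35) = 1 − 276/210 = -0.314

-0.314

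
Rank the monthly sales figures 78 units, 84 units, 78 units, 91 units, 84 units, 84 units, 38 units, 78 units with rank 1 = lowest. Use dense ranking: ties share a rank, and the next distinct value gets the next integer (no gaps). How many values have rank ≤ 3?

Sorted (ascending): 38, 78, 78, 78, 84, 84, 84, 91
The 3 values of 78 share dense rank 2.
The 3 values of 84 share dense rank 3.
Remaining distinct values take the next consecutive integers.
Ranks ≤ 3: {1, 2, 2, 2, 3, 3, 3} → 7 values.

7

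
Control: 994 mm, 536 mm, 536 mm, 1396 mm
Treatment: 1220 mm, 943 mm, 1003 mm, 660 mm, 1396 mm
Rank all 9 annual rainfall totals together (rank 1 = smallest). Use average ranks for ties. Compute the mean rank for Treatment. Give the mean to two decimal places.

Sorted (ascending): 536, 536, 660, 943, 994, 1003, 1220, 1396, 1396
The 2 values of 536 occupy positions 1–2 → average rank (1+2)/2 = 1.5.
The 2 values of 1396 occupy positions 8–9 → average rank (8+9)/2 = 8.5.
Treatment values → pooled ranks: 1220→7, 943→4, 1003→6, 660→3, 1396→8.5
Mean rank = (7 + 4 + 6 + 3 + 8.5) / 5 = 5.70

5.70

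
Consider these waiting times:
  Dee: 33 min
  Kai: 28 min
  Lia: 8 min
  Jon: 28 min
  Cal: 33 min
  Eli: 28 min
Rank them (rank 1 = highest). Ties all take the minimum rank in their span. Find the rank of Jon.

3

Sorted (descending): 33, 33, 28, 28, 28, 8
The 2 values of 33 occupy positions 1–2 → each gets rank 1.
The 3 values of 28 occupy positions 3–5 → each gets rank 3.
Jon has value 28 min → rank 3.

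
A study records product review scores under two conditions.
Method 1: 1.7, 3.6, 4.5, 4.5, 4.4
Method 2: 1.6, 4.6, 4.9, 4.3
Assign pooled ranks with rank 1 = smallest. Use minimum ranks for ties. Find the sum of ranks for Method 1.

22

Sorted (ascending): 1.6, 1.7, 3.6, 4.3, 4.4, 4.5, 4.5, 4.6, 4.9
The 2 values of 4.5 occupy positions 6–7 → each gets rank 6.
Method 1 values → pooled ranks: 1.7→2, 3.6→3, 4.5→6, 4.5→6, 4.4→5
Rank sum = 2 + 3 + 6 + 6 + 5 = 22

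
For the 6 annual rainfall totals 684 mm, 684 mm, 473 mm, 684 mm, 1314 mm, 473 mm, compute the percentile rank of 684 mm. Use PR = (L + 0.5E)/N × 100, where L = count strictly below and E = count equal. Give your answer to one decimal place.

58.3

N = 6.
Strictly below 684: 2. Equal to 684: 3.
PR = (2 + 0.5·3)/6 × 100 = 58.3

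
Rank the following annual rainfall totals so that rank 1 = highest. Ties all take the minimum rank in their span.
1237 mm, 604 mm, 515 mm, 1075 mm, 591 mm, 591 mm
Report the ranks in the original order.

Sorted (descending): 1237, 1075, 604, 591, 591, 515
The 2 values of 591 occupy positions 4–5 → each gets rank 4.

1, 3, 6, 2, 4, 4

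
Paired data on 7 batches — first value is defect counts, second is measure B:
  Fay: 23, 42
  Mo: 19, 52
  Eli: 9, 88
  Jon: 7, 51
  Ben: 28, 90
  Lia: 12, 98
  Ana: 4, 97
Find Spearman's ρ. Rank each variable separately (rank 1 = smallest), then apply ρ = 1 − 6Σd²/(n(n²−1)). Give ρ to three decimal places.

-0.214

Ranks of variable 1: 6, 5, 3, 2, 7, 4, 1
Ranks of variable 2: 1, 3, 4, 2, 5, 7, 6
d = r₁ − r₂: 5, 2, -1, 0, 2, -3, -5
d²: 25, 4, 1, 0, 4, 9, 25; Σd² = 68
ρ = 1 − 6·68/(7·48) = 1 − 408/336 = -0.214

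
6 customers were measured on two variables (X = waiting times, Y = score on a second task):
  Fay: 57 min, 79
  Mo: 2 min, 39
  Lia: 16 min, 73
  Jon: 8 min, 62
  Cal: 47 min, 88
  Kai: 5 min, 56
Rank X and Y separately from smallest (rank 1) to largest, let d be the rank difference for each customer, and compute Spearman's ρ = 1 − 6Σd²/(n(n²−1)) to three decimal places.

0.943

Ranks of variable 1: 6, 1, 4, 3, 5, 2
Ranks of variable 2: 5, 1, 4, 3, 6, 2
d = r₁ − r₂: 1, 0, 0, 0, -1, 0
d²: 1, 0, 0, 0, 1, 0; Σd² = 2
ρ = 1 − 6·2/(6·35) = 1 − 12/210 = 0.943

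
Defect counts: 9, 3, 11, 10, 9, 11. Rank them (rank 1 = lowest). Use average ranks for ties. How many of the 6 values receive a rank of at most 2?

Sorted (ascending): 3, 9, 9, 10, 11, 11
The 2 values of 9 occupy positions 2–3 → average rank (2+3)/2 = 2.5.
The 2 values of 11 occupy positions 5–6 → average rank (5+6)/2 = 5.5.
Ranks ≤ 2: {1} → 1 value.

1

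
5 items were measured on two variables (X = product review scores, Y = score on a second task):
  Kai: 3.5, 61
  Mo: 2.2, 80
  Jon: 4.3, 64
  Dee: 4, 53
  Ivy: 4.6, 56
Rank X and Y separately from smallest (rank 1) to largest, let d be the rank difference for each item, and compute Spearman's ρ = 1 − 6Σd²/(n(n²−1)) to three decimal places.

Ranks of variable 1: 2, 1, 4, 3, 5
Ranks of variable 2: 3, 5, 4, 1, 2
d = r₁ − r₂: -1, -4, 0, 2, 3
d²: 1, 16, 0, 4, 9; Σd² = 30
ρ = 1 − 6·30/(5·24) = 1 − 180/120 = -0.500

-0.500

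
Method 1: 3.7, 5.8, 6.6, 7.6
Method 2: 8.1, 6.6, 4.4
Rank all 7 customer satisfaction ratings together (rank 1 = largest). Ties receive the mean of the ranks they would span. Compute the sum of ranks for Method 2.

Sorted (descending): 8.1, 7.6, 6.6, 6.6, 5.8, 4.4, 3.7
The 2 values of 6.6 occupy positions 3–4 → average rank (3+4)/2 = 3.5.
Method 2 values → pooled ranks: 8.1→1, 6.6→3.5, 4.4→6
Rank sum = 1 + 3.5 + 6 = 10.5

10.5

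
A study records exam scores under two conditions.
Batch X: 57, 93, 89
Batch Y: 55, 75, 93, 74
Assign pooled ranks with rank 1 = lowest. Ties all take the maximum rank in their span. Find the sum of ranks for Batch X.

Sorted (ascending): 55, 57, 74, 75, 89, 93, 93
The 2 values of 93 occupy positions 6–7 → each gets rank 7.
Batch X values → pooled ranks: 57→2, 93→7, 89→5
Rank sum = 2 + 7 + 5 = 14

14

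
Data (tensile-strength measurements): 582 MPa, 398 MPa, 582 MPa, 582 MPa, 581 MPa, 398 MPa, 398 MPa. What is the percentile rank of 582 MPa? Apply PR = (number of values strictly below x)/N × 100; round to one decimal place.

57.1

N = 7.
Strictly below 582: 4. Equal to 582: 3.
PR = 4/7 × 100 = 57.1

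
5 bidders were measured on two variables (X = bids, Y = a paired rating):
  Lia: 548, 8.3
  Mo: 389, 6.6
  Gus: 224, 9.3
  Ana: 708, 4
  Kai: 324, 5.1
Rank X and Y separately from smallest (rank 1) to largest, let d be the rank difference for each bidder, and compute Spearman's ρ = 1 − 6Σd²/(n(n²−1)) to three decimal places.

-0.600

Ranks of variable 1: 4, 3, 1, 5, 2
Ranks of variable 2: 4, 3, 5, 1, 2
d = r₁ − r₂: 0, 0, -4, 4, 0
d²: 0, 0, 16, 16, 0; Σd² = 32
ρ = 1 − 6·32/(5·24) = 1 − 192/120 = -0.600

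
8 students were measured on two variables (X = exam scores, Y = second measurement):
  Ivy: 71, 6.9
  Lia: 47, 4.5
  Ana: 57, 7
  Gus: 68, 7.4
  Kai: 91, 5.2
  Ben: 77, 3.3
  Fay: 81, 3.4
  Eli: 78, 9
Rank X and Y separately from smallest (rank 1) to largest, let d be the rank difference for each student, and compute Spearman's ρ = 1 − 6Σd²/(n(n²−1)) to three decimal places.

-0.167

Ranks of variable 1: 4, 1, 2, 3, 8, 5, 7, 6
Ranks of variable 2: 5, 3, 6, 7, 4, 1, 2, 8
d = r₁ − r₂: -1, -2, -4, -4, 4, 4, 5, -2
d²: 1, 4, 16, 16, 16, 16, 25, 4; Σd² = 98
ρ = 1 − 6·98/(8·63) = 1 − 588/504 = -0.167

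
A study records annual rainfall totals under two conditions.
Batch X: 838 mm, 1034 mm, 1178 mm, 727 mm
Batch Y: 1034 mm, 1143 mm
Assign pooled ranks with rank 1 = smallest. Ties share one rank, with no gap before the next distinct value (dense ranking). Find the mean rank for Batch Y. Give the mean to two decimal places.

Sorted (ascending): 727, 838, 1034, 1034, 1143, 1178
The 2 values of 1034 share dense rank 3.
Remaining distinct values take the next consecutive integers.
Batch Y values → pooled ranks: 1034→3, 1143→4
Mean rank = (3 + 4) / 2 = 3.50

3.50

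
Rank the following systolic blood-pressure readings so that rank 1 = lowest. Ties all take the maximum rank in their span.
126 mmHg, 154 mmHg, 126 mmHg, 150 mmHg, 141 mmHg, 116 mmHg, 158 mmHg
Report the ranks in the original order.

Sorted (ascending): 116, 126, 126, 141, 150, 154, 158
The 2 values of 126 occupy positions 2–3 → each gets rank 3.

3, 6, 3, 5, 4, 1, 7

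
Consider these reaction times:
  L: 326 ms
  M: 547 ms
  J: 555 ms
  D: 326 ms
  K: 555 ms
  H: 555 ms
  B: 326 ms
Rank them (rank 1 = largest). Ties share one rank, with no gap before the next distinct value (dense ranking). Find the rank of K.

Sorted (descending): 555, 555, 555, 547, 326, 326, 326
The 3 values of 555 share dense rank 1.
The 3 values of 326 share dense rank 3.
Remaining distinct values take the next consecutive integers.
K has value 555 ms → rank 1.

1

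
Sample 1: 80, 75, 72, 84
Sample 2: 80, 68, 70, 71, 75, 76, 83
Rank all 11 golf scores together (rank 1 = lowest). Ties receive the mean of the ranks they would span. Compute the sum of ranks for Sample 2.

37

Sorted (ascending): 68, 70, 71, 72, 75, 75, 76, 80, 80, 83, 84
The 2 values of 75 occupy positions 5–6 → average rank (5+6)/2 = 5.5.
The 2 values of 80 occupy positions 8–9 → average rank (8+9)/2 = 8.5.
Sample 2 values → pooled ranks: 80→8.5, 68→1, 70→2, 71→3, 75→5.5, 76→7, 83→10
Rank sum = 8.5 + 1 + 2 + 3 + 5.5 + 7 + 10 = 37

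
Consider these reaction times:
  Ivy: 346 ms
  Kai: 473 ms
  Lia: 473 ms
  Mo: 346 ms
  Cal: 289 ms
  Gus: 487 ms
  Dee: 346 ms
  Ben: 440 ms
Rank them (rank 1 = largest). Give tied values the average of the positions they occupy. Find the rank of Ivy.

6

Sorted (descending): 487, 473, 473, 440, 346, 346, 346, 289
The 2 values of 473 occupy positions 2–3 → average rank (2+3)/2 = 2.5.
The 3 values of 346 occupy positions 5–7 → average rank 6.
Ivy has value 346 ms → rank 6.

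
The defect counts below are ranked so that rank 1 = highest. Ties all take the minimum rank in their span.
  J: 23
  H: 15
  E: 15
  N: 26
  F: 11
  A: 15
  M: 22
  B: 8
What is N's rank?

1

Sorted (descending): 26, 23, 22, 15, 15, 15, 11, 8
The 3 values of 15 occupy positions 4–6 → each gets rank 4.
N has value 26 → rank 1.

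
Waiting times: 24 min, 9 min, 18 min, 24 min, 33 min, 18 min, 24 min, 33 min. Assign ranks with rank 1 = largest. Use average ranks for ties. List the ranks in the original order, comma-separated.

Sorted (descending): 33, 33, 24, 24, 24, 18, 18, 9
The 2 values of 33 occupy positions 1–2 → average rank (1+2)/2 = 1.5.
The 3 values of 24 occupy positions 3–5 → average rank 4.
The 2 values of 18 occupy positions 6–7 → average rank (6+7)/2 = 6.5.

4, 8, 6.5, 4, 1.5, 6.5, 4, 1.5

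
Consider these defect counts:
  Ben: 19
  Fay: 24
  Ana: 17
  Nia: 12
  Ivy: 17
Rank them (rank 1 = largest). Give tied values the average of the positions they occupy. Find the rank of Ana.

3.5

Sorted (descending): 24, 19, 17, 17, 12
The 2 values of 17 occupy positions 3–4 → average rank (3+4)/2 = 3.5.
Ana has value 17 → rank 3.5.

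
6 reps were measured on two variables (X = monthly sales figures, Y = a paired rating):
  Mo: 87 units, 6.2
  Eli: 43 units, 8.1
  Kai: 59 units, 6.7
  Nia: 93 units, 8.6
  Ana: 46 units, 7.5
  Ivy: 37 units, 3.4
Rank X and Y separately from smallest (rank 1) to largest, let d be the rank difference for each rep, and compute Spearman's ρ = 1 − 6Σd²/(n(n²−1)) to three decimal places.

Ranks of variable 1: 5, 2, 4, 6, 3, 1
Ranks of variable 2: 2, 5, 3, 6, 4, 1
d = r₁ − r₂: 3, -3, 1, 0, -1, 0
d²: 9, 9, 1, 0, 1, 0; Σd² = 20
ρ = 1 − 6·20/(6·35) = 1 − 120/210 = 0.429

0.429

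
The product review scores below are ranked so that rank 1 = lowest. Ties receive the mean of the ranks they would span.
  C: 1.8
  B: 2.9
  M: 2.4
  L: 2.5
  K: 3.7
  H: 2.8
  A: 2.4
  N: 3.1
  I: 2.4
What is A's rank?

Sorted (ascending): 1.8, 2.4, 2.4, 2.4, 2.5, 2.8, 2.9, 3.1, 3.7
The 3 values of 2.4 occupy positions 2–4 → average rank 3.
A has value 2.4 → rank 3.

3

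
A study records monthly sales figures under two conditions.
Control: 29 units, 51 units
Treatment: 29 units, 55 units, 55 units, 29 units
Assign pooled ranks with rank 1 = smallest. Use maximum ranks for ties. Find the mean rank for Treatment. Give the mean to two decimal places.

4.50

Sorted (ascending): 29, 29, 29, 51, 55, 55
The 3 values of 29 occupy positions 1–3 → each gets rank 3.
The 2 values of 55 occupy positions 5–6 → each gets rank 6.
Treatment values → pooled ranks: 29→3, 55→6, 55→6, 29→3
Mean rank = (3 + 6 + 6 + 3) / 4 = 4.50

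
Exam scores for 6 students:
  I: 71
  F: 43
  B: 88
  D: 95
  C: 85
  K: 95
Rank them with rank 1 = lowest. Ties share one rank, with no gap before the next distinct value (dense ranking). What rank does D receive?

Sorted (ascending): 43, 71, 85, 88, 95, 95
The 2 values of 95 share dense rank 5.
Remaining distinct values take the next consecutive integers.
D has value 95 → rank 5.

5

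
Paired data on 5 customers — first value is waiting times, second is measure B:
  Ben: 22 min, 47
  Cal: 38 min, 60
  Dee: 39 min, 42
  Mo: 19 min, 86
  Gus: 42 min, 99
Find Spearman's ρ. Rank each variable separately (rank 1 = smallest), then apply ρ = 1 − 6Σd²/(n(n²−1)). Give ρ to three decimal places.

0.100

Ranks of variable 1: 2, 3, 4, 1, 5
Ranks of variable 2: 2, 3, 1, 4, 5
d = r₁ − r₂: 0, 0, 3, -3, 0
d²: 0, 0, 9, 9, 0; Σd² = 18
ρ = 1 − 6·18/(5·24) = 1 − 108/120 = 0.100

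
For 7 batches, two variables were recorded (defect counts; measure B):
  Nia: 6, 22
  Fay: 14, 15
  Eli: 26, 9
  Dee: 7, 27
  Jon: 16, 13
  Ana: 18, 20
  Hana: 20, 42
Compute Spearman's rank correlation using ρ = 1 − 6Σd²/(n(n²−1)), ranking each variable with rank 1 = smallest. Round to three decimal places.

Ranks of variable 1: 1, 3, 7, 2, 4, 5, 6
Ranks of variable 2: 5, 3, 1, 6, 2, 4, 7
d = r₁ − r₂: -4, 0, 6, -4, 2, 1, -1
d²: 16, 0, 36, 16, 4, 1, 1; Σd² = 74
ρ = 1 − 6·74/(7·48) = 1 − 444/336 = -0.321

-0.321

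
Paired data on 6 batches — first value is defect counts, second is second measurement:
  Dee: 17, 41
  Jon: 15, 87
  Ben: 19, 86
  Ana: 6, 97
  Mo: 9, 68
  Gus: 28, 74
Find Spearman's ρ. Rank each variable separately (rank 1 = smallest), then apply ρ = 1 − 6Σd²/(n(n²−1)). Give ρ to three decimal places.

-0.371

Ranks of variable 1: 4, 3, 5, 1, 2, 6
Ranks of variable 2: 1, 5, 4, 6, 2, 3
d = r₁ − r₂: 3, -2, 1, -5, 0, 3
d²: 9, 4, 1, 25, 0, 9; Σd² = 48
ρ = 1 − 6·48/(6·35) = 1 − 288/210 = -0.371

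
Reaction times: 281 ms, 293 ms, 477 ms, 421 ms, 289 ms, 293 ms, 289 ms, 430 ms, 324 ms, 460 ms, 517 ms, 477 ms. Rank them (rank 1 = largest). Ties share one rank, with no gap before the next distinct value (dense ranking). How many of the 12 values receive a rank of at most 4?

Sorted (descending): 517, 477, 477, 460, 430, 421, 324, 293, 293, 289, 289, 281
The 2 values of 477 share dense rank 2.
The 2 values of 293 share dense rank 7.
The 2 values of 289 share dense rank 8.
Remaining distinct values take the next consecutive integers.
Ranks ≤ 4: {1, 2, 2, 3, 4} → 5 values.

5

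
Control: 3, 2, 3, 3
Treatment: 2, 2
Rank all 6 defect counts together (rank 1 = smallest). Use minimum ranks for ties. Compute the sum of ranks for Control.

13

Sorted (ascending): 2, 2, 2, 3, 3, 3
The 3 values of 2 occupy positions 1–3 → each gets rank 1.
The 3 values of 3 occupy positions 4–6 → each gets rank 4.
Control values → pooled ranks: 3→4, 2→1, 3→4, 3→4
Rank sum = 4 + 1 + 4 + 4 = 13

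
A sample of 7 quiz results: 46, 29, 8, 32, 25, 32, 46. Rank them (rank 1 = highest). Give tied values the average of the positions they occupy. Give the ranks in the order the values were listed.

1.5, 5, 7, 3.5, 6, 3.5, 1.5

Sorted (descending): 46, 46, 32, 32, 29, 25, 8
The 2 values of 46 occupy positions 1–2 → average rank (1+2)/2 = 1.5.
The 2 values of 32 occupy positions 3–4 → average rank (3+4)/2 = 3.5.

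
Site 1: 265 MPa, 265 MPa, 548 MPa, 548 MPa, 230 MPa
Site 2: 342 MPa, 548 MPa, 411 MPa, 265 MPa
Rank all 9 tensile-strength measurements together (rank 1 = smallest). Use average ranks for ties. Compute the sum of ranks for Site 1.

23

Sorted (ascending): 230, 265, 265, 265, 342, 411, 548, 548, 548
The 3 values of 265 occupy positions 2–4 → average rank 3.
The 3 values of 548 occupy positions 7–9 → average rank 8.
Site 1 values → pooled ranks: 265→3, 265→3, 548→8, 548→8, 230→1
Rank sum = 3 + 3 + 8 + 8 + 1 = 23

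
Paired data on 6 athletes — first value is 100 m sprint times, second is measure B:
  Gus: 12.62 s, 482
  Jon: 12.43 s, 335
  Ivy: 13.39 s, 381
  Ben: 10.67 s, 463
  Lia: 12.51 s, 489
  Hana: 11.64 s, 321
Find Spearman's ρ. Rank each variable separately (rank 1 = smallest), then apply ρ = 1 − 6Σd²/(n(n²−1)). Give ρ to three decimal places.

Ranks of variable 1: 5, 3, 6, 1, 4, 2
Ranks of variable 2: 5, 2, 3, 4, 6, 1
d = r₁ − r₂: 0, 1, 3, -3, -2, 1
d²: 0, 1, 9, 9, 4, 1; Σd² = 24
ρ = 1 − 6·24/(6·35) = 1 − 144/210 = 0.314

0.314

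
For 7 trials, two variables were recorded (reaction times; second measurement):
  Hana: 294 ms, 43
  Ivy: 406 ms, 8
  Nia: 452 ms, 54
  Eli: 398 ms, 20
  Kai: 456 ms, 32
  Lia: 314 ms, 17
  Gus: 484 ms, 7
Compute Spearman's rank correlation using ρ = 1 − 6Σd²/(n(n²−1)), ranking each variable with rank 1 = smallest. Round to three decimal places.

Ranks of variable 1: 1, 4, 5, 3, 6, 2, 7
Ranks of variable 2: 6, 2, 7, 4, 5, 3, 1
d = r₁ − r₂: -5, 2, -2, -1, 1, -1, 6
d²: 25, 4, 4, 1, 1, 1, 36; Σd² = 72
ρ = 1 − 6·72/(7·48) = 1 − 432/336 = -0.286

-0.286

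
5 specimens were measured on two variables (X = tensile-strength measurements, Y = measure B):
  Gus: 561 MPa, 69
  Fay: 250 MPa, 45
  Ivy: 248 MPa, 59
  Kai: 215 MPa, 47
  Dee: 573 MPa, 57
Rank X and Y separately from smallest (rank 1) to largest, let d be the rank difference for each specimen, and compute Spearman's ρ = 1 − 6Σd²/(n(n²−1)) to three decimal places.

0.300

Ranks of variable 1: 4, 3, 2, 1, 5
Ranks of variable 2: 5, 1, 4, 2, 3
d = r₁ − r₂: -1, 2, -2, -1, 2
d²: 1, 4, 4, 1, 4; Σd² = 14
ρ = 1 − 6·14/(5·24) = 1 − 84/120 = 0.300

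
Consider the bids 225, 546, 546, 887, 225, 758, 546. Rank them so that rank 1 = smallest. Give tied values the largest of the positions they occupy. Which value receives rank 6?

758

Sorted (ascending): 225, 225, 546, 546, 546, 758, 887
The 2 values of 225 occupy positions 1–2 → each gets rank 2.
The 3 values of 546 occupy positions 3–5 → each gets rank 5.
Rank 6 → value 758.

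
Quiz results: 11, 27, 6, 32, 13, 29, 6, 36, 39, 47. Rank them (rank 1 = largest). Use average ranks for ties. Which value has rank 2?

Sorted (descending): 47, 39, 36, 32, 29, 27, 13, 11, 6, 6
The 2 values of 6 occupy positions 9–10 → average rank (9+10)/2 = 9.5.
Rank 2 → value 39.

39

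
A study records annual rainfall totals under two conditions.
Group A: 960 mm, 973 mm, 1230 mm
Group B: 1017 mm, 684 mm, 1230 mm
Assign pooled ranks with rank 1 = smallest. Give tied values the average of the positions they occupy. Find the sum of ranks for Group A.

10.5

Sorted (ascending): 684, 960, 973, 1017, 1230, 1230
The 2 values of 1230 occupy positions 5–6 → average rank (5+6)/2 = 5.5.
Group A values → pooled ranks: 960→2, 973→3, 1230→5.5
Rank sum = 2 + 3 + 5.5 = 10.5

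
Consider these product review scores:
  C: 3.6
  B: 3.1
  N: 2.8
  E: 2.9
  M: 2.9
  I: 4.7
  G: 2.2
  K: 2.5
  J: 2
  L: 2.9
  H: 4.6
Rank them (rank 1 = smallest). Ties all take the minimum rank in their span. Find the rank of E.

Sorted (ascending): 2, 2.2, 2.5, 2.8, 2.9, 2.9, 2.9, 3.1, 3.6, 4.6, 4.7
The 3 values of 2.9 occupy positions 5–7 → each gets rank 5.
E has value 2.9 → rank 5.

5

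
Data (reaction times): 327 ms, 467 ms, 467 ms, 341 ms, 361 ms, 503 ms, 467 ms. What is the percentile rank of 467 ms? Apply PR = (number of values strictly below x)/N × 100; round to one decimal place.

N = 7.
Strictly below 467: 3. Equal to 467: 3.
PR = 3/7 × 100 = 42.9

42.9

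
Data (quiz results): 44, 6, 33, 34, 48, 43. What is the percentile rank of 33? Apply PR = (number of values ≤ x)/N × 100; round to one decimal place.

33.3

N = 6.
Strictly below 33: 1. Equal to 33: 1.
PR = 2/6 × 100 = 33.3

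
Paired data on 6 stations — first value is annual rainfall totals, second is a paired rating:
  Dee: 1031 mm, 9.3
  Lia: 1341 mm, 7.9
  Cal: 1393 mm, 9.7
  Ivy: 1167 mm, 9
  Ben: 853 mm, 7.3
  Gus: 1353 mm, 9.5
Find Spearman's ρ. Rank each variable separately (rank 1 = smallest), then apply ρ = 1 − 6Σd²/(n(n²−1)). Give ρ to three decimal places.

0.771

Ranks of variable 1: 2, 4, 6, 3, 1, 5
Ranks of variable 2: 4, 2, 6, 3, 1, 5
d = r₁ − r₂: -2, 2, 0, 0, 0, 0
d²: 4, 4, 0, 0, 0, 0; Σd² = 8
ρ = 1 − 6·8/(6·35) = 1 − 48/210 = 0.771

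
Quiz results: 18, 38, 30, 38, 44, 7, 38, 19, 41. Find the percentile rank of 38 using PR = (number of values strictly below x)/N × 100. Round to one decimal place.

N = 9.
Strictly below 38: 4. Equal to 38: 3.
PR = 4/9 × 100 = 44.4

44.4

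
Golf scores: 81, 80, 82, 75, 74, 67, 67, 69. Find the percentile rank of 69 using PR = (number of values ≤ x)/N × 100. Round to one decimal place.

37.5

N = 8.
Strictly below 69: 2. Equal to 69: 1.
PR = 3/8 × 100 = 37.5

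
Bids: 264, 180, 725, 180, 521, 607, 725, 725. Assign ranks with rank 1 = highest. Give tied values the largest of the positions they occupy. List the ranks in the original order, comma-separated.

6, 8, 3, 8, 5, 4, 3, 3

Sorted (descending): 725, 725, 725, 607, 521, 264, 180, 180
The 3 values of 725 occupy positions 1–3 → each gets rank 3.
The 2 values of 180 occupy positions 7–8 → each gets rank 8.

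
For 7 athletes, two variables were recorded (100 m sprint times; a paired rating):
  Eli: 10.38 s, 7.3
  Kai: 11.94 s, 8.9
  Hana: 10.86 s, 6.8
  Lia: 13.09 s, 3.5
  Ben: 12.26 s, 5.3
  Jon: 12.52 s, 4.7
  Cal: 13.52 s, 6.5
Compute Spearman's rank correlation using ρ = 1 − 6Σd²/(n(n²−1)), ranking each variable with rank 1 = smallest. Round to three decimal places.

-0.679

Ranks of variable 1: 1, 3, 2, 6, 4, 5, 7
Ranks of variable 2: 6, 7, 5, 1, 3, 2, 4
d = r₁ − r₂: -5, -4, -3, 5, 1, 3, 3
d²: 25, 16, 9, 25, 1, 9, 9; Σd² = 94
ρ = 1 − 6·94/(7·48) = 1 − 564/336 = -0.679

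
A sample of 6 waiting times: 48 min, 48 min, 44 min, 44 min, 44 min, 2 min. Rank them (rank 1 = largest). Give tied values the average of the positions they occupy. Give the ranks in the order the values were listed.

Sorted (descending): 48, 48, 44, 44, 44, 2
The 2 values of 48 occupy positions 1–2 → average rank (1+2)/2 = 1.5.
The 3 values of 44 occupy positions 3–5 → average rank 4.

1.5, 1.5, 4, 4, 4, 6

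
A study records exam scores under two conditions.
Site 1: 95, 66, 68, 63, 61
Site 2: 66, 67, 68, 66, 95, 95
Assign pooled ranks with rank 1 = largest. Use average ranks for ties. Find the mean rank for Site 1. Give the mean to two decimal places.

7.10

Sorted (descending): 95, 95, 95, 68, 68, 67, 66, 66, 66, 63, 61
The 3 values of 95 occupy positions 1–3 → average rank 2.
The 2 values of 68 occupy positions 4–5 → average rank (4+5)/2 = 4.5.
The 3 values of 66 occupy positions 7–9 → average rank 8.
Site 1 values → pooled ranks: 95→2, 66→8, 68→4.5, 63→10, 61→11
Mean rank = (2 + 8 + 4.5 + 10 + 11) / 5 = 7.10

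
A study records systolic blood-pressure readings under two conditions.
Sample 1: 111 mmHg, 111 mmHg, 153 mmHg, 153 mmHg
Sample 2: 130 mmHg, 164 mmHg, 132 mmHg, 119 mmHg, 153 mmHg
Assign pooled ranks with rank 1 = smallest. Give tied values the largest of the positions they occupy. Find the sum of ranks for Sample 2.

29

Sorted (ascending): 111, 111, 119, 130, 132, 153, 153, 153, 164
The 2 values of 111 occupy positions 1–2 → each gets rank 2.
The 3 values of 153 occupy positions 6–8 → each gets rank 8.
Sample 2 values → pooled ranks: 130→4, 164→9, 132→5, 119→3, 153→8
Rank sum = 4 + 9 + 5 + 3 + 8 = 29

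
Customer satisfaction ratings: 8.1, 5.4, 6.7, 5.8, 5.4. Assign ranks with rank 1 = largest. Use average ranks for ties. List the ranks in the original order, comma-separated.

Sorted (descending): 8.1, 6.7, 5.8, 5.4, 5.4
The 2 values of 5.4 occupy positions 4–5 → average rank (4+5)/2 = 4.5.

1, 4.5, 2, 3, 4.5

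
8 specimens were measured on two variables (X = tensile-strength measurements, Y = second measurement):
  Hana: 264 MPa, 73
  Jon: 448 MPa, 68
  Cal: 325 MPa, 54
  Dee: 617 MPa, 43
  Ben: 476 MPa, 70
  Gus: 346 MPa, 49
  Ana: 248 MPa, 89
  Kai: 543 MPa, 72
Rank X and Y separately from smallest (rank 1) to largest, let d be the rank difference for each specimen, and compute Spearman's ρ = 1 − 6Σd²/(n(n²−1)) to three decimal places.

-0.548

Ranks of variable 1: 2, 5, 3, 8, 6, 4, 1, 7
Ranks of variable 2: 7, 4, 3, 1, 5, 2, 8, 6
d = r₁ − r₂: -5, 1, 0, 7, 1, 2, -7, 1
d²: 25, 1, 0, 49, 1, 4, 49, 1; Σd² = 130
ρ = 1 − 6·130/(8·63) = 1 − 780/504 = -0.548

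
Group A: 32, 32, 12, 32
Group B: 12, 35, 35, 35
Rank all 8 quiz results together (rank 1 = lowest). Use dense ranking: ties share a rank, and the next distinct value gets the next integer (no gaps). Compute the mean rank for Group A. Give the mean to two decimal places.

1.75

Sorted (ascending): 12, 12, 32, 32, 32, 35, 35, 35
The 2 values of 12 share dense rank 1.
The 3 values of 32 share dense rank 2.
The 3 values of 35 share dense rank 3.
Group A values → pooled ranks: 32→2, 32→2, 12→1, 32→2
Mean rank = (2 + 2 + 1 + 2) / 4 = 1.75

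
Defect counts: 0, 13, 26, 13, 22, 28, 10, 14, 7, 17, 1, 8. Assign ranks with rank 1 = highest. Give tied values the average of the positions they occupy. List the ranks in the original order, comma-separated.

12, 6.5, 2, 6.5, 3, 1, 8, 5, 10, 4, 11, 9

Sorted (descending): 28, 26, 22, 17, 14, 13, 13, 10, 8, 7, 1, 0
The 2 values of 13 occupy positions 6–7 → average rank (6+7)/2 = 6.5.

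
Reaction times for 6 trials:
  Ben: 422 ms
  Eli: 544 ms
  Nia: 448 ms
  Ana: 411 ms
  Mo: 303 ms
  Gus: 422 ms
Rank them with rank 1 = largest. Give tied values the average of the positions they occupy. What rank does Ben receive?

3.5

Sorted (descending): 544, 448, 422, 422, 411, 303
The 2 values of 422 occupy positions 3–4 → average rank (3+4)/2 = 3.5.
Ben has value 422 ms → rank 3.5.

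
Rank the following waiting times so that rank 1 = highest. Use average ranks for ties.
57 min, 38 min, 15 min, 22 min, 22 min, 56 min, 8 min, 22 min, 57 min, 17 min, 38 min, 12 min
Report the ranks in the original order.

Sorted (descending): 57, 57, 56, 38, 38, 22, 22, 22, 17, 15, 12, 8
The 2 values of 57 occupy positions 1–2 → average rank (1+2)/2 = 1.5.
The 2 values of 38 occupy positions 4–5 → average rank (4+5)/2 = 4.5.
The 3 values of 22 occupy positions 6–8 → average rank 7.

1.5, 4.5, 10, 7, 7, 3, 12, 7, 1.5, 9, 4.5, 11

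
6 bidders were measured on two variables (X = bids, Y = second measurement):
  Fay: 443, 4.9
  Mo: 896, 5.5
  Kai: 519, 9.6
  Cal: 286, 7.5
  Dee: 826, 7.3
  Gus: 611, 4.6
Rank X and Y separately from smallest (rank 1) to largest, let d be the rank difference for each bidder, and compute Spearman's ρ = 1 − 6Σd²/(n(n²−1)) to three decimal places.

-0.257

Ranks of variable 1: 2, 6, 3, 1, 5, 4
Ranks of variable 2: 2, 3, 6, 5, 4, 1
d = r₁ − r₂: 0, 3, -3, -4, 1, 3
d²: 0, 9, 9, 16, 1, 9; Σd² = 44
ρ = 1 − 6·44/(6·35) = 1 − 264/210 = -0.257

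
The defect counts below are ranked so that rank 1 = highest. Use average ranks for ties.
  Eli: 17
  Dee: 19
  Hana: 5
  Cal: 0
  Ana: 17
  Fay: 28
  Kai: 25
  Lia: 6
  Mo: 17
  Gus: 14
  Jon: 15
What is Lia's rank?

Sorted (descending): 28, 25, 19, 17, 17, 17, 15, 14, 6, 5, 0
The 3 values of 17 occupy positions 4–6 → average rank 5.
Lia has value 6 → rank 9.

9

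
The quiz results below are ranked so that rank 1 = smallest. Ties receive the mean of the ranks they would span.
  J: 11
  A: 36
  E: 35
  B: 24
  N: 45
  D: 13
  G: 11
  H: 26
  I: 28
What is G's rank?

Sorted (ascending): 11, 11, 13, 24, 26, 28, 35, 36, 45
The 2 values of 11 occupy positions 1–2 → average rank (1+2)/2 = 1.5.
G has value 11 → rank 1.5.

1.5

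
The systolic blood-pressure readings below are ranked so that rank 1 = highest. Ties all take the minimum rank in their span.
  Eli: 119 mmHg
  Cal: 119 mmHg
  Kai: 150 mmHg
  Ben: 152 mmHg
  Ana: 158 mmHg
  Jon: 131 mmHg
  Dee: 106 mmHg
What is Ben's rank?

2

Sorted (descending): 158, 152, 150, 131, 119, 119, 106
The 2 values of 119 occupy positions 5–6 → each gets rank 5.
Ben has value 152 mmHg → rank 2.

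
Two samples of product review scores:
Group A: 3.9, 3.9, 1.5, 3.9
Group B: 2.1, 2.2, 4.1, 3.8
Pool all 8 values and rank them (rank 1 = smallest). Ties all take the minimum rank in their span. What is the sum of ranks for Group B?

17

Sorted (ascending): 1.5, 2.1, 2.2, 3.8, 3.9, 3.9, 3.9, 4.1
The 3 values of 3.9 occupy positions 5–7 → each gets rank 5.
Group B values → pooled ranks: 2.1→2, 2.2→3, 4.1→8, 3.8→4
Rank sum = 2 + 3 + 8 + 4 = 17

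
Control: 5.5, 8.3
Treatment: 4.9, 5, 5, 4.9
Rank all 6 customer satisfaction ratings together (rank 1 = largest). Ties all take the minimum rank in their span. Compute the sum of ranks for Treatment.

Sorted (descending): 8.3, 5.5, 5, 5, 4.9, 4.9
The 2 values of 5 occupy positions 3–4 → each gets rank 3.
The 2 values of 4.9 occupy positions 5–6 → each gets rank 5.
Treatment values → pooled ranks: 4.9→5, 5→3, 5→3, 4.9→5
Rank sum = 5 + 3 + 3 + 5 = 16

16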